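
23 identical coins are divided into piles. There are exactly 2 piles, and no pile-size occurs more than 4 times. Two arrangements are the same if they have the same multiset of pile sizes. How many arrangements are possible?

They are:
1,22
2,21
3,20
4,19
5,18
6,17
7,16
8,15
9,14
10,13
11,12
That's 11 in total.

11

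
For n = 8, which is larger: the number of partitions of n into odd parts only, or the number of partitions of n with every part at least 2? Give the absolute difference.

1

Partitions of 8 into odd parts only: 6.
Partitions of 8 with every part at least 2: 7.
|6 − 7| = 1.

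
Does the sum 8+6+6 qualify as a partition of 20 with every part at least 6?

The parts sum to 20, and the condition 'every summand is at least 6' holds.

Yes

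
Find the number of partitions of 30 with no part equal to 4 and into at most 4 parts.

A full systematic count gives 227.

227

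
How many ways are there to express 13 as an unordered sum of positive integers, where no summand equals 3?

59

There are too many to list fully; the first 12 (by largest part) are:
13
12 + 1
11 + 2
11 + 1 + 1
10 + 2 + 1
10 + 1 + 1 + 1
9 + 4
9 + 2 + 2
9 + 2 + 1 + 1
9 + 1 + 1 + 1 + 1
8 + 5
8 + 4 + 1
…and 47 more, for 59 total.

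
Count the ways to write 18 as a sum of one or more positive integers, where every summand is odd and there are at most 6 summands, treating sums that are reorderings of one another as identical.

27

There are too many to list fully; the first 12 (by largest part) are:
17 + 1
15 + 3
15 + 1 + 1 + 1
13 + 5
13 + 3 + 1 + 1
13 + 1 + 1 + 1 + 1 + 1
11 + 7
11 + 5 + 1 + 1
11 + 3 + 3 + 1
11 + 3 + 1 + 1 + 1 + 1
9 + 9
9 + 7 + 1 + 1
…and 15 more, for 27 total.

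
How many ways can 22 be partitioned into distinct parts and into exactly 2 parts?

Enumerating:
1 + 21
2 + 20
3 + 19
4 + 18
5 + 17
6 + 16
7 + 15
8 + 14
9 + 13
10 + 12

10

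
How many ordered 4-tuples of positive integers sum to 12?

165

Place 3 bars in the 11 internal gaps of a row of 12 dots: C(11,3) = 165.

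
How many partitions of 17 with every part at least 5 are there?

Enumerating:
17
5 + 12
6 + 11
7 + 10
8 + 9
5 + 5 + 7
5 + 6 + 6

7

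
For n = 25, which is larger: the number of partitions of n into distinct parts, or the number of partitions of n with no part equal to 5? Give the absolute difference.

Partitions of 25 into distinct parts: 142.
Partitions of 25 with no part equal to 5: 1331.
|142 − 1331| = 1189.

1189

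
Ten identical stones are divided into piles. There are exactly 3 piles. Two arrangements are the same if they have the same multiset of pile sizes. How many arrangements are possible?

8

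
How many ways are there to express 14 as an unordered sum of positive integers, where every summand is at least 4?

Enumerating:
14
4+10
5+9
6+8
7+7
4+4+6
4+5+5
Counting gives 7.

7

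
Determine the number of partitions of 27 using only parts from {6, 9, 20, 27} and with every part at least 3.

3

Enumerating:
27
9, 9, 9
6, 6, 6, 9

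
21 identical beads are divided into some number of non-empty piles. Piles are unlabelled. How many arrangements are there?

792

Enumerating by decreasing first part gives 792 partitions in all.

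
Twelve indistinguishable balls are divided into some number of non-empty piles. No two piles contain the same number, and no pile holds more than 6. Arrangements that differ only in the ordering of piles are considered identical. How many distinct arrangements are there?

5

Listing the qualifying partitions of 12:
6 + 5 + 1
6 + 4 + 2
6 + 3 + 2 + 1
5 + 4 + 3
5 + 4 + 2 + 1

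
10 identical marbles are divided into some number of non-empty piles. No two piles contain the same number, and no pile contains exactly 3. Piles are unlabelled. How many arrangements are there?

6

Listing the qualifying partitions of 10:
10
1, 9
2, 8
1, 2, 7
4, 6
1, 4, 5
Counting gives 6.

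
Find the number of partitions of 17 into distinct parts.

A partial list (first 12 by largest part):
17
16+1
15+2
14+3
14+2+1
13+4
13+3+1
12+5
12+4+1
12+3+2
11+6
11+5+1
…and 26 more, for 38 total.

38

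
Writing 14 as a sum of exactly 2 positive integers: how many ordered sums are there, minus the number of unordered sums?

6

Compositions: C(13,1) = 13.
Unordered (partitions into 2 parts): 7.
Difference: 13 − 7 = 6.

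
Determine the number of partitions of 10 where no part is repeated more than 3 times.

29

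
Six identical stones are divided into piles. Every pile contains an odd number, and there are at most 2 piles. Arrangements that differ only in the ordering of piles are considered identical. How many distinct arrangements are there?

They are:
5,1
3,3

2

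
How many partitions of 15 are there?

A full systematic count gives 176.

176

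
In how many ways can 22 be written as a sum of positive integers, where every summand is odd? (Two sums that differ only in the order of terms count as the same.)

89

Systematic enumeration (by largest part, then next-largest, …) yields 89.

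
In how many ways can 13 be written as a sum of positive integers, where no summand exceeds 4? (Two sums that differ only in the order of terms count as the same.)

There are too many to list fully; the first 12 (by largest part) are:
1+4+4+4
2+3+4+4
1+1+3+4+4
1+2+2+4+4
1+1+1+2+4+4
1+1+1+1+1+4+4
3+3+3+4
1+2+3+3+4
1+1+1+3+3+4
2+2+2+3+4
1+1+2+2+3+4
1+1+1+1+2+3+4
…and 27 more, for 39 total.

39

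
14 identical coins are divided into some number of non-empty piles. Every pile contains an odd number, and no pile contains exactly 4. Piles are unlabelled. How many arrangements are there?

22

Listing the qualifying partitions of 14:
13, 1
11, 3
11, 1, 1, 1
9, 5
9, 3, 1, 1
9, 1, 1, 1, 1, 1
7, 7
7, 5, 1, 1
7, 3, 3, 1
7, 3, 1, 1, 1, 1
7, 1, 1, 1, 1, 1, 1, 1
5, 5, 3, 1
5, 5, 1, 1, 1, 1
5, 3, 3, 3
5, 3, 3, 1, 1, 1
5, 3, 1, 1, 1, 1, 1, 1
5, 1, 1, 1, 1, 1, 1, 1, 1, 1
3, 3, 3, 3, 1, 1
3, 3, 3, 1, 1, 1, 1, 1
3, 3, 1, 1, 1, 1, 1, 1, 1, 1
3, 1, 1, 1, 1, 1, 1, 1, 1, 1, 1, 1
1, 1, 1, 1, 1, 1, 1, 1, 1, 1, 1, 1, 1, 1
That's 22 in total.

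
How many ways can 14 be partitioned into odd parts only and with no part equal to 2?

Listing the qualifying partitions of 14:
13+1
11+3
11+1+1+1
9+5
9+3+1+1
9+1+1+1+1+1
7+7
7+5+1+1
7+3+3+1
7+3+1+1+1+1
7+1+1+1+1+1+1+1
5+5+3+1
5+5+1+1+1+1
5+3+3+3
5+3+3+1+1+1
5+3+1+1+1+1+1+1
5+1+1+1+1+1+1+1+1+1
3+3+3+3+1+1
3+3+3+1+1+1+1+1
3+3+1+1+1+1+1+1+1+1
3+1+1+1+1+1+1+1+1+1+1+1
1+1+1+1+1+1+1+1+1+1+1+1+1+1
Counting gives 22.

22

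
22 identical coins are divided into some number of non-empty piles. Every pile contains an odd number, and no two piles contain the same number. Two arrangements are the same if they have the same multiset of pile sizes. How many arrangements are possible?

Listing the qualifying partitions of 22:
1 + 21
3 + 19
5 + 17
7 + 15
9 + 13
1 + 3 + 5 + 13
1 + 3 + 7 + 11
1 + 5 + 7 + 9

8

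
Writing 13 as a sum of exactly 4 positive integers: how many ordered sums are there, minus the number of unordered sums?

202

Compositions: C(12,3) = 220.
Unordered (partitions into 4 parts): 18.
Difference: 220 − 18 = 202.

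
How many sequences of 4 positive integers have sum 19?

A composition of 19 into 4 positive parts is chosen by placing 3 dividers among the 18 gaps between 19 units: C(18,3) = 816.

816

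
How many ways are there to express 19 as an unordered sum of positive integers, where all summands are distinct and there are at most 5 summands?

A partial list (first 12 by largest part):
19
18 + 1
17 + 2
16 + 3
16 + 2 + 1
15 + 4
15 + 3 + 1
14 + 5
14 + 4 + 1
14 + 3 + 2
13 + 6
13 + 5 + 1
…and 42 more, for 54 total.

54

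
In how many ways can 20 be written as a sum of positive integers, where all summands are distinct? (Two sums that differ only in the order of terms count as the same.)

A partial list (first 12 by largest part):
20
19 + 1
18 + 2
17 + 3
17 + 2 + 1
16 + 4
16 + 3 + 1
15 + 5
15 + 4 + 1
15 + 3 + 2
14 + 6
14 + 5 + 1
…and 52 more, for 64 total.

64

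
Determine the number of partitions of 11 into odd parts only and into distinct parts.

Enumerating:
11
7+3+1

2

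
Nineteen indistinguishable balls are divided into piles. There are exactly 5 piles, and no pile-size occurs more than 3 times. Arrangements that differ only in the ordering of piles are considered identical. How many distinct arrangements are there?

A partial list (first 12 by largest part):
14 + 2 + 1 + 1 + 1
13 + 3 + 1 + 1 + 1
13 + 2 + 2 + 1 + 1
12 + 4 + 1 + 1 + 1
12 + 3 + 2 + 1 + 1
12 + 2 + 2 + 2 + 1
11 + 5 + 1 + 1 + 1
11 + 4 + 2 + 1 + 1
11 + 3 + 3 + 1 + 1
11 + 3 + 2 + 2 + 1
10 + 6 + 1 + 1 + 1
10 + 5 + 2 + 1 + 1
…and 54 more, for 66 total.

66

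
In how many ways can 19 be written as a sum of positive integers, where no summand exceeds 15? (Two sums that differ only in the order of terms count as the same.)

Counting exhaustively, 483 partitions satisfy the conditions.

483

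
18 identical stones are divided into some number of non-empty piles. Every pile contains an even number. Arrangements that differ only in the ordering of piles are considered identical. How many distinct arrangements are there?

30

A partial list (first 12 by largest part):
18
16+2
14+4
14+2+2
12+6
12+4+2
12+2+2+2
10+8
10+6+2
10+4+4
10+4+2+2
10+2+2+2+2
…and 18 more, for 30 total.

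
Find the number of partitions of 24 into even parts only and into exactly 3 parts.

The partitions of 24 that satisfy the conditions:
20,2,2
18,4,2
16,6,2
16,4,4
14,8,2
14,6,4
12,10,2
12,8,4
12,6,6
10,10,4
10,8,6
8,8,8
That's 12 in total.

12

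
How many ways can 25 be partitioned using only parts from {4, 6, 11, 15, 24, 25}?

Enumerating:
25
4 + 6 + 15
4 + 4 + 6 + 11
Counting gives 3.

3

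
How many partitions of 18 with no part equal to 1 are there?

88

Systematic enumeration (by largest part, then next-largest, …) yields 88.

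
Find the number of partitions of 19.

490

Systematic enumeration (by largest part, then next-largest, …) yields 490.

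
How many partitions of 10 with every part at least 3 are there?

The partitions of 10 that satisfy the conditions:
10
7, 3
6, 4
5, 5
4, 3, 3
That's 5 in total.

5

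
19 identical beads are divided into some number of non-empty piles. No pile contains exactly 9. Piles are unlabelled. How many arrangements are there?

448

Enumerating by decreasing first part gives 448 partitions in all.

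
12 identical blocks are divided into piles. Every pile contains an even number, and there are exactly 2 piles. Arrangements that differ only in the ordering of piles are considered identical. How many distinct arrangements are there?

They are:
10+2
8+4
6+6
That's 3 in total.

3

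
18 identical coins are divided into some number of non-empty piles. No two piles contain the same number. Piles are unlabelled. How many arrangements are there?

46

There are too many to list fully; the first 12 (by largest part) are:
18
17 + 1
16 + 2
15 + 3
15 + 2 + 1
14 + 4
14 + 3 + 1
13 + 5
13 + 4 + 1
13 + 3 + 2
12 + 6
12 + 5 + 1
…and 34 more, for 46 total.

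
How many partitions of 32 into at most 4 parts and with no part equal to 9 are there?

A full systematic count gives 295.

295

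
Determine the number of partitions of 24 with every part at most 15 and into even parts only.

65

A partial list (first 12 by largest part):
14 + 10
14 + 8 + 2
14 + 6 + 4
14 + 6 + 2 + 2
14 + 4 + 4 + 2
14 + 4 + 2 + 2 + 2
14 + 2 + 2 + 2 + 2 + 2
12 + 12
12 + 10 + 2
12 + 8 + 4
12 + 8 + 2 + 2
12 + 6 + 6
…and 53 more, for 65 total.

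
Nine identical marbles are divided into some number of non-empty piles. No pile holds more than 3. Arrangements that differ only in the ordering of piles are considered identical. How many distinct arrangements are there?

They are:
3 + 3 + 3
1 + 2 + 3 + 3
1 + 1 + 1 + 3 + 3
2 + 2 + 2 + 3
1 + 1 + 2 + 2 + 3
1 + 1 + 1 + 1 + 2 + 3
1 + 1 + 1 + 1 + 1 + 1 + 3
1 + 2 + 2 + 2 + 2
1 + 1 + 1 + 2 + 2 + 2
1 + 1 + 1 + 1 + 1 + 2 + 2
1 + 1 + 1 + 1 + 1 + 1 + 1 + 2
1 + 1 + 1 + 1 + 1 + 1 + 1 + 1 + 1
That's 12 in total.

12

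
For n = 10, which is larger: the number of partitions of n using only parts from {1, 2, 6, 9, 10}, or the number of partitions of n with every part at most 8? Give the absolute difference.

29

Partitions of 10 using only parts from {1, 2, 6, 9, 10}: 11.
Partitions of 10 with every part at most 8: 40.
|11 − 40| = 29.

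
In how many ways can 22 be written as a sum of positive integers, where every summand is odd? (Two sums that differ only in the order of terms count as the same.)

Direct enumeration gives 89 partitions.

89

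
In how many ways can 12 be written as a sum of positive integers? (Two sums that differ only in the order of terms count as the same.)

Direct enumeration gives 77 partitions.

77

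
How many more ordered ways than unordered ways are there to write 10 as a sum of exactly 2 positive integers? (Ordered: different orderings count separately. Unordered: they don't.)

4

Compositions: C(9,1) = 9.
Unordered (partitions into 2 parts): 5.
Difference: 9 − 5 = 4.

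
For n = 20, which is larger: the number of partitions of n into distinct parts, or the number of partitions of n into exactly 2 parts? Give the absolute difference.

Partitions of 20 into distinct parts: 64.
Partitions of 20 into exactly 2 parts: 10.
|64 − 10| = 54.

54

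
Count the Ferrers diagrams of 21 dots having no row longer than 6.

Direct enumeration gives 331 partitions.

331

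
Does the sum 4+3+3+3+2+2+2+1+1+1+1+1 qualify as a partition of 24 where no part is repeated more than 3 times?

The parts sum to 24, and the condition 'no summand is used more than 3 times' is violated.

No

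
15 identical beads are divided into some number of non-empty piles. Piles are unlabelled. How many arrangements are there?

176

Counting exhaustively, 176 partitions satisfy the conditions.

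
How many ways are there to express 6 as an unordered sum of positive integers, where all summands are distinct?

The partitions of 6 that satisfy the conditions:
6
5,1
4,2
3,2,1

4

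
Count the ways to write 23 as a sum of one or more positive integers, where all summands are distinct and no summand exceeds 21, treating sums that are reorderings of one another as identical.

Counting exhaustively, 102 partitions satisfy the conditions.

102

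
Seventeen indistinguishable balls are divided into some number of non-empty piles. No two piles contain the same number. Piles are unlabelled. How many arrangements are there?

There are too many to list fully; the first 12 (by largest part) are:
17
16,1
15,2
14,3
14,2,1
13,4
13,3,1
12,5
12,4,1
12,3,2
11,6
11,5,1
…and 26 more, for 38 total.

38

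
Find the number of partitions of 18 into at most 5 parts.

Counting exhaustively, 141 partitions satisfy the conditions.

141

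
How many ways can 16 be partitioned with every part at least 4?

11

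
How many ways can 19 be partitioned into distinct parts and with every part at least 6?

They are:
19
13, 6
12, 7
11, 8
10, 9

5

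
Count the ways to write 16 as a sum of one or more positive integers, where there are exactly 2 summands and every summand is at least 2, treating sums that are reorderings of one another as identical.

7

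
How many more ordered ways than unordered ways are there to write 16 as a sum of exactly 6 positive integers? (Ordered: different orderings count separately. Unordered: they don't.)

2968

Compositions: C(15,5) = 3003.
Partitions of 16 into exactly 6 parts: 35.
Difference: 3003 − 35 = 2968.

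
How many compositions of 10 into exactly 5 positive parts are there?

126

Equivalently, choose which 4 of the 9 gaps become plus signs: C(9,4) = 126.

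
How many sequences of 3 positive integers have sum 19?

Equivalently, choose which 2 of the 18 gaps become plus signs: C(18,2) = 153.

153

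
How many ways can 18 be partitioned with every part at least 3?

33

There are too many to list fully; the first 12 (by largest part) are:
18
15,3
14,4
13,5
12,6
12,3,3
11,7
11,4,3
10,8
10,5,3
10,4,4
9,9
…and 21 more, for 33 total.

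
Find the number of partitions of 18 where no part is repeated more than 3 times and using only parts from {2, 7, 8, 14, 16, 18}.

5

The partitions of 18 that satisfy the conditions:
18
16 + 2
14 + 2 + 2
8 + 8 + 2
7 + 7 + 2 + 2
Counting gives 5.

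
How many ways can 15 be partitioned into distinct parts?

27

A partial list (first 12 by largest part):
15
14,1
13,2
12,3
12,2,1
11,4
11,3,1
10,5
10,4,1
10,3,2
9,6
9,5,1
…and 15 more, for 27 total.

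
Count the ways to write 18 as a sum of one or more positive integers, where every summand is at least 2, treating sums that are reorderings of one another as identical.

Systematic enumeration (by largest part, then next-largest, …) yields 88.

88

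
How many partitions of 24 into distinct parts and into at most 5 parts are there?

A full systematic count gives 119.

119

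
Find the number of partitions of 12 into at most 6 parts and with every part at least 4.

The partitions of 12 that satisfy the conditions:
12
8,4
7,5
6,6
4,4,4
Counting gives 5.

5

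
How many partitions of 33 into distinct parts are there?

There are 448 such partitions.

448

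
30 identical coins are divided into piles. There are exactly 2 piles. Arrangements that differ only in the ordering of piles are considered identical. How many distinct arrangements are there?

Enumerating:
29 + 1
28 + 2
27 + 3
26 + 4
25 + 5
24 + 6
23 + 7
22 + 8
21 + 9
20 + 10
19 + 11
18 + 12
17 + 13
16 + 14
15 + 15
That's 15 in total.

15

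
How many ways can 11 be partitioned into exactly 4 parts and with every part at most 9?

11

Enumerating:
8+1+1+1
7+2+1+1
6+3+1+1
6+2+2+1
5+4+1+1
5+3+2+1
5+2+2+2
4+4+2+1
4+3+3+1
4+3+2+2
3+3+3+2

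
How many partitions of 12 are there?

77

Direct enumeration gives 77 partitions.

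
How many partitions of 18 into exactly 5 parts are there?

57

There are too many to list fully; the first 12 (by largest part) are:
14+1+1+1+1
13+2+1+1+1
12+3+1+1+1
12+2+2+1+1
11+4+1+1+1
11+3+2+1+1
11+2+2+2+1
10+5+1+1+1
10+4+2+1+1
10+3+3+1+1
10+3+2+2+1
10+2+2+2+2
…and 45 more, for 57 total.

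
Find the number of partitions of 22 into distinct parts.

Direct enumeration gives 89 partitions.

89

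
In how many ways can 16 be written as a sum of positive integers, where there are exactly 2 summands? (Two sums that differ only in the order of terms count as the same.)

The partitions of 16 that satisfy the conditions:
15 + 1
14 + 2
13 + 3
12 + 4
11 + 5
10 + 6
9 + 7
8 + 8

8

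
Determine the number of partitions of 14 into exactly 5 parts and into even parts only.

2

Enumerating:
6 + 2 + 2 + 2 + 2
4 + 4 + 2 + 2 + 2
That's 2 in total.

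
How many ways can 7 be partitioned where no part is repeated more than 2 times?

9

The partitions of 7 that satisfy the conditions:
7
6+1
5+2
5+1+1
4+3
4+2+1
3+3+1
3+2+2
3+2+1+1
Counting gives 9.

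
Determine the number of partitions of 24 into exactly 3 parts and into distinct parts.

37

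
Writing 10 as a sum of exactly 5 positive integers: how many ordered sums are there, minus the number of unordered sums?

Ordered (compositions into 5 parts): C(9,4) = 126.
Unordered (partitions into 5 parts): 7.
Difference: 126 − 7 = 119.

119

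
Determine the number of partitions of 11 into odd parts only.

12

Enumerating:
11
9+1+1
7+3+1
7+1+1+1+1
5+5+1
5+3+3
5+3+1+1+1
5+1+1+1+1+1+1
3+3+3+1+1
3+3+1+1+1+1+1
3+1+1+1+1+1+1+1+1
1+1+1+1+1+1+1+1+1+1+1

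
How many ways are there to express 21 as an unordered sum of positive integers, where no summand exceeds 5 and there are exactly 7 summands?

The partitions of 21 that satisfy the conditions:
1, 1, 1, 3, 5, 5, 5
1, 1, 2, 2, 5, 5, 5
1, 1, 1, 4, 4, 5, 5
1, 1, 2, 3, 4, 5, 5
1, 2, 2, 2, 4, 5, 5
1, 1, 3, 3, 3, 5, 5
1, 2, 2, 3, 3, 5, 5
2, 2, 2, 2, 3, 5, 5
1, 1, 2, 4, 4, 4, 5
1, 1, 3, 3, 4, 4, 5
1, 2, 2, 3, 4, 4, 5
2, 2, 2, 2, 4, 4, 5
1, 2, 3, 3, 3, 4, 5
2, 2, 2, 3, 3, 4, 5
1, 3, 3, 3, 3, 3, 5
2, 2, 3, 3, 3, 3, 5
1, 1, 3, 4, 4, 4, 4
1, 2, 2, 4, 4, 4, 4
1, 2, 3, 3, 4, 4, 4
2, 2, 2, 3, 4, 4, 4
1, 3, 3, 3, 3, 4, 4
2, 2, 3, 3, 3, 4, 4
2, 3, 3, 3, 3, 3, 4
3, 3, 3, 3, 3, 3, 3
Counting gives 24.

24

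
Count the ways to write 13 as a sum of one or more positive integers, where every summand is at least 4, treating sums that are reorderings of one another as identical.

They are:
13
4+9
5+8
6+7
4+4+5

5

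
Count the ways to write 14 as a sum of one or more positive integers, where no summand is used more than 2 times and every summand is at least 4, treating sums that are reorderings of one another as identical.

Listing the qualifying partitions of 14:
14
10 + 4
9 + 5
8 + 6
7 + 7
6 + 4 + 4
5 + 5 + 4

7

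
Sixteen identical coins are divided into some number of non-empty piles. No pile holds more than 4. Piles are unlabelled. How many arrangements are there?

There are too many to list fully; the first 12 (by largest part) are:
4+4+4+4
4+4+4+3+1
4+4+4+2+2
4+4+4+2+1+1
4+4+4+1+1+1+1
4+4+3+3+2
4+4+3+3+1+1
4+4+3+2+2+1
4+4+3+2+1+1+1
4+4+3+1+1+1+1+1
4+4+2+2+2+2
4+4+2+2+2+1+1
…and 52 more, for 64 total.

64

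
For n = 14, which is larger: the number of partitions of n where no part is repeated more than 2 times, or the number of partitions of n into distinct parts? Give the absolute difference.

Partitions of 14 where no part is repeated more than 2 times: 57.
Partitions of 14 into distinct parts: 22.
|57 − 22| = 35.

35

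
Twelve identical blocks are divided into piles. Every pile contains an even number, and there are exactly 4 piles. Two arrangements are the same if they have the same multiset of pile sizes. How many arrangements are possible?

2

Enumerating:
6 + 2 + 2 + 2
4 + 4 + 2 + 2
Counting gives 2.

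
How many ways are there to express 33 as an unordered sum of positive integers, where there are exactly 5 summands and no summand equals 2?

Direct enumeration gives 315 partitions.

315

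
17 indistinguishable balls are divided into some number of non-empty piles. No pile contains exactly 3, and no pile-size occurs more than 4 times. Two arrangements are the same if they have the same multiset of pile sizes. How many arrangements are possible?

A full systematic count gives 107.

107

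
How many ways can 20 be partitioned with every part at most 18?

Counting exhaustively, 625 partitions satisfy the conditions.

625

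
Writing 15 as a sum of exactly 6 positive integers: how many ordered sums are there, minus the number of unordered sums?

1976

Ordered (compositions into 6 parts): C(14,5) = 2002.
Unordered (partitions into 6 parts): 26.
Difference: 2002 − 26 = 1976.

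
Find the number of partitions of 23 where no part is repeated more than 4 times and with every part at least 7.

8

Listing the qualifying partitions of 23:
23
16, 7
15, 8
14, 9
13, 10
12, 11
9, 7, 7
8, 8, 7
Counting gives 8.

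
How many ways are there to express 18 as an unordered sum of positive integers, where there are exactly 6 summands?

58

There are too many to list fully; the first 12 (by largest part) are:
13,1,1,1,1,1
12,2,1,1,1,1
11,3,1,1,1,1
11,2,2,1,1,1
10,4,1,1,1,1
10,3,2,1,1,1
10,2,2,2,1,1
9,5,1,1,1,1
9,4,2,1,1,1
9,3,3,1,1,1
9,3,2,2,1,1
9,2,2,2,2,1
…and 46 more, for 58 total.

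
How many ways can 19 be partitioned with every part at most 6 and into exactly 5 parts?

Enumerating:
6,6,5,1,1
6,6,4,2,1
6,6,3,3,1
6,6,3,2,2
6,5,5,2,1
6,5,4,3,1
6,5,4,2,2
6,5,3,3,2
6,4,4,4,1
6,4,4,3,2
6,4,3,3,3
5,5,5,3,1
5,5,5,2,2
5,5,4,4,1
5,5,4,3,2
5,5,3,3,3
5,4,4,4,2
5,4,4,3,3
4,4,4,4,3

19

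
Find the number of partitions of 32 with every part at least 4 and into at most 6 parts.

189

Systematic enumeration (by largest part, then next-largest, …) yields 189.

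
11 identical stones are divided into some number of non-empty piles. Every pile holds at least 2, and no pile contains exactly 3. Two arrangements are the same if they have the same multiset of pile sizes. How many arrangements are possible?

7

The partitions of 11 that satisfy the conditions:
11
2,9
4,7
2,2,7
5,6
2,4,5
2,2,2,5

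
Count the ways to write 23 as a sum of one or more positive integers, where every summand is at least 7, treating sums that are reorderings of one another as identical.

8

Listing the qualifying partitions of 23:
23
16 + 7
15 + 8
14 + 9
13 + 10
12 + 11
9 + 7 + 7
8 + 8 + 7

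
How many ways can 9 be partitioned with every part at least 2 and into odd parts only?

They are:
9
3, 3, 3
Counting gives 2.

2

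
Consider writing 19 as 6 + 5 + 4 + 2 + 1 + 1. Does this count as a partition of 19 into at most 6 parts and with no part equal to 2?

The parts sum to 19, and the condition 'no summand equals 2' is violated.

No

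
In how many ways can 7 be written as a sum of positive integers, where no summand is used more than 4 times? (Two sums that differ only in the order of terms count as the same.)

13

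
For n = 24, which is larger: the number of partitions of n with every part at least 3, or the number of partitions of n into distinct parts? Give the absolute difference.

12

Partitions of 24 with every part at least 3: 110.
Partitions of 24 into distinct parts: 122.
|110 − 122| = 12.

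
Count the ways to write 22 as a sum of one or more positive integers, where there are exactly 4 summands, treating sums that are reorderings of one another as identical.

84

Systematic enumeration (by largest part, then next-largest, …) yields 84.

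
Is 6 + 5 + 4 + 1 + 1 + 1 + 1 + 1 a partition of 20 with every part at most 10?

Yes

The parts sum to 20, and the condition 'no summand exceeds 10' holds.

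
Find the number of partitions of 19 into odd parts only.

There are too many to list fully; the first 12 (by largest part) are:
19
17+1+1
15+3+1
15+1+1+1+1
13+5+1
13+3+3
13+3+1+1+1
13+1+1+1+1+1+1
11+7+1
11+5+3
11+5+1+1+1
11+3+3+1+1
…and 42 more, for 54 total.

54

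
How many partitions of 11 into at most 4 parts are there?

There are too many to list fully; the first 12 (by largest part) are:
11
1 + 10
2 + 9
1 + 1 + 9
3 + 8
1 + 2 + 8
1 + 1 + 1 + 8
4 + 7
1 + 3 + 7
2 + 2 + 7
1 + 1 + 2 + 7
5 + 6
…and 15 more, for 27 total.

27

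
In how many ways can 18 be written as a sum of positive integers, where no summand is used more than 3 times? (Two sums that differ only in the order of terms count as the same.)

Systematic enumeration (by largest part, then next-largest, …) yields 208.

208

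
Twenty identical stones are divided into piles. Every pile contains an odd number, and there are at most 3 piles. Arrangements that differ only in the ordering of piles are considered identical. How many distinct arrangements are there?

5

They are:
19 + 1
17 + 3
15 + 5
13 + 7
11 + 9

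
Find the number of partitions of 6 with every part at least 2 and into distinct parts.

The partitions of 6 that satisfy the conditions:
6
2,4

2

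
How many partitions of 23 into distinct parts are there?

104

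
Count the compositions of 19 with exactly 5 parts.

3060

A composition of 19 into 5 positive parts is chosen by placing 4 dividers among the 18 gaps between 19 units: C(18,4) = 3060.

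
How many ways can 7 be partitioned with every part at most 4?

They are:
3, 4
1, 2, 4
1, 1, 1, 4
1, 3, 3
2, 2, 3
1, 1, 2, 3
1, 1, 1, 1, 3
1, 2, 2, 2
1, 1, 1, 2, 2
1, 1, 1, 1, 1, 2
1, 1, 1, 1, 1, 1, 1
That's 11 in total.

11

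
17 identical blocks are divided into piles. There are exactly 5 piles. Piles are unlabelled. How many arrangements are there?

47

There are too many to list fully; the first 12 (by largest part) are:
13+1+1+1+1
12+2+1+1+1
11+3+1+1+1
11+2+2+1+1
10+4+1+1+1
10+3+2+1+1
10+2+2+2+1
9+5+1+1+1
9+4+2+1+1
9+3+3+1+1
9+3+2+2+1
9+2+2+2+2
…and 35 more, for 47 total.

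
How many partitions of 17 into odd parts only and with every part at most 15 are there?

There are too many to list fully; the first 12 (by largest part) are:
1, 1, 15
1, 3, 13
1, 1, 1, 1, 13
1, 5, 11
3, 3, 11
1, 1, 1, 3, 11
1, 1, 1, 1, 1, 1, 11
1, 7, 9
3, 5, 9
1, 1, 1, 5, 9
1, 1, 3, 3, 9
1, 1, 1, 1, 1, 3, 9
…and 25 more, for 37 total.

37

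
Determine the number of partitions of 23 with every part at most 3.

56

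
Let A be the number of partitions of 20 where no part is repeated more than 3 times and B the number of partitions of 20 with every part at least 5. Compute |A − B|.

Partitions of 20 where no part is repeated more than 3 times: 320.
Partitions of 20 with every part at least 5: 13.
|320 − 13| = 307.

307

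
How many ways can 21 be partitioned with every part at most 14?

Counting exhaustively, 762 partitions satisfy the conditions.

762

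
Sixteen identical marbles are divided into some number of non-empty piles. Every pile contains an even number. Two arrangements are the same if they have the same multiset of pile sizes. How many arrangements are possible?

Enumerating:
16
14 + 2
12 + 4
12 + 2 + 2
10 + 6
10 + 4 + 2
10 + 2 + 2 + 2
8 + 8
8 + 6 + 2
8 + 4 + 4
8 + 4 + 2 + 2
8 + 2 + 2 + 2 + 2
6 + 6 + 4
6 + 6 + 2 + 2
6 + 4 + 4 + 2
6 + 4 + 2 + 2 + 2
6 + 2 + 2 + 2 + 2 + 2
4 + 4 + 4 + 4
4 + 4 + 4 + 2 + 2
4 + 4 + 2 + 2 + 2 + 2
4 + 2 + 2 + 2 + 2 + 2 + 2
2 + 2 + 2 + 2 + 2 + 2 + 2 + 2

22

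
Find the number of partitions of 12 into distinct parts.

15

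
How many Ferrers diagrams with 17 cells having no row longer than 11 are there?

Systematic enumeration (by largest part, then next-largest, …) yields 278.

278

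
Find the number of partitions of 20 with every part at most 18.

Enumerating by decreasing first part gives 625 partitions in all.

625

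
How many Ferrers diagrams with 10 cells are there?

42

A partial list (first 12 by largest part):
10
1,9
2,8
1,1,8
3,7
1,2,7
1,1,1,7
4,6
1,3,6
2,2,6
1,1,2,6
1,1,1,1,6
…and 30 more, for 42 total.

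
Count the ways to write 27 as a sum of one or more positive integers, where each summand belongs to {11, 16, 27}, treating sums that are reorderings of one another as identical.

The partitions of 27 that satisfy the conditions:
27
16+11
That's 2 in total.

2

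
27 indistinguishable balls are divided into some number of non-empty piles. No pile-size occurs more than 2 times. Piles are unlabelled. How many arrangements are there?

Direct enumeration gives 731 partitions.

731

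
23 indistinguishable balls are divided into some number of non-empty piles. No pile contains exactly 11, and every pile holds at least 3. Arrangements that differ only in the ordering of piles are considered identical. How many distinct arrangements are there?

Counting exhaustively, 79 partitions satisfy the conditions.

79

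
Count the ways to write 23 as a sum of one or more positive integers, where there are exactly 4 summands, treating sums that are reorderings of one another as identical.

Direct enumeration gives 94 partitions.

94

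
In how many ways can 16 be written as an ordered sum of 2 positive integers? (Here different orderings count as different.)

15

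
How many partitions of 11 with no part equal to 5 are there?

There are too many to list fully; the first 12 (by largest part) are:
11
1 + 10
2 + 9
1 + 1 + 9
3 + 8
1 + 2 + 8
1 + 1 + 1 + 8
4 + 7
1 + 3 + 7
2 + 2 + 7
1 + 1 + 2 + 7
1 + 1 + 1 + 1 + 7
…and 33 more, for 45 total.

45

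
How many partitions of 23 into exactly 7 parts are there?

164

Systematic enumeration (by largest part, then next-largest, …) yields 164.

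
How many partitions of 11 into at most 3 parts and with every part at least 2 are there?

The partitions of 11 that satisfy the conditions:
11
9+2
8+3
7+4
7+2+2
6+5
6+3+2
5+4+2
5+3+3
4+4+3

10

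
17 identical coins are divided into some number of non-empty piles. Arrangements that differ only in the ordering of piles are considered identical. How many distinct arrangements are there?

297

Counting exhaustively, 297 partitions satisfy the conditions.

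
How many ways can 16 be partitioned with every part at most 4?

A partial list (first 12 by largest part):
4, 4, 4, 4
4, 4, 4, 3, 1
4, 4, 4, 2, 2
4, 4, 4, 2, 1, 1
4, 4, 4, 1, 1, 1, 1
4, 4, 3, 3, 2
4, 4, 3, 3, 1, 1
4, 4, 3, 2, 2, 1
4, 4, 3, 2, 1, 1, 1
4, 4, 3, 1, 1, 1, 1, 1
4, 4, 2, 2, 2, 2
4, 4, 2, 2, 2, 1, 1
…and 52 more, for 64 total.

64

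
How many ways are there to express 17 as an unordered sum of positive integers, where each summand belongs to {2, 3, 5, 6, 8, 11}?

Enumerating:
6, 11
3, 3, 11
2, 2, 2, 11
3, 6, 8
2, 2, 5, 8
3, 3, 3, 8
2, 2, 2, 3, 8
5, 6, 6
2, 3, 6, 6
3, 3, 5, 6
2, 2, 2, 5, 6
2, 3, 3, 3, 6
2, 2, 2, 2, 3, 6
2, 5, 5, 5
2, 2, 3, 5, 5
3, 3, 3, 3, 5
2, 2, 2, 3, 3, 5
2, 2, 2, 2, 2, 2, 5
2, 3, 3, 3, 3, 3
2, 2, 2, 2, 3, 3, 3
2, 2, 2, 2, 2, 2, 2, 3
Counting gives 21.

21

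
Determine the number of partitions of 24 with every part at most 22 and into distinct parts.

120

Enumerating by decreasing first part gives 120 partitions in all.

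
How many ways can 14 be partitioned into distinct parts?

22

The partitions of 14 that satisfy the conditions:
14
13, 1
12, 2
11, 3
11, 2, 1
10, 4
10, 3, 1
9, 5
9, 4, 1
9, 3, 2
8, 6
8, 5, 1
8, 4, 2
8, 3, 2, 1
7, 6, 1
7, 5, 2
7, 4, 3
7, 4, 2, 1
6, 5, 3
6, 5, 2, 1
6, 4, 3, 1
5, 4, 3, 2
That's 22 in total.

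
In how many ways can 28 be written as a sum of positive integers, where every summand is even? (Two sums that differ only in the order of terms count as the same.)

Counting exhaustively, 135 partitions satisfy the conditions.

135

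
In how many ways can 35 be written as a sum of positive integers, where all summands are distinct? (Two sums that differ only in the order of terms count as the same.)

Counting exhaustively, 585 partitions satisfy the conditions.

585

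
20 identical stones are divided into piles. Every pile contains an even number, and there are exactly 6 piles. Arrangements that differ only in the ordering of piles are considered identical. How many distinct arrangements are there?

The partitions of 20 that satisfy the conditions:
10, 2, 2, 2, 2, 2
8, 4, 2, 2, 2, 2
6, 6, 2, 2, 2, 2
6, 4, 4, 2, 2, 2
4, 4, 4, 4, 2, 2

5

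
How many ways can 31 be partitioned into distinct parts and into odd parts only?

20

Listing the qualifying partitions of 31:
31
27+3+1
25+5+1
23+7+1
23+5+3
21+9+1
21+7+3
19+11+1
19+9+3
19+7+5
17+13+1
17+11+3
17+9+5
15+13+3
15+11+5
15+9+7
15+7+5+3+1
13+11+7
13+9+5+3+1
11+9+7+3+1
That's 20 in total.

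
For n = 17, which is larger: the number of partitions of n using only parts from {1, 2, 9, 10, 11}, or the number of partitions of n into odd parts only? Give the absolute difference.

16

Partitions of 17 using only parts from {1, 2, 9, 10, 11}: 22.
Partitions of 17 into odd parts only: 38.
|22 − 38| = 16.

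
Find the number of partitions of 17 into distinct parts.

38

There are too many to list fully; the first 12 (by largest part) are:
17
16 + 1
15 + 2
14 + 3
14 + 2 + 1
13 + 4
13 + 3 + 1
12 + 5
12 + 4 + 1
12 + 3 + 2
11 + 6
11 + 5 + 1
…and 26 more, for 38 total.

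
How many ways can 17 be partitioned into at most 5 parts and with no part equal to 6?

There are 92 such partitions.

92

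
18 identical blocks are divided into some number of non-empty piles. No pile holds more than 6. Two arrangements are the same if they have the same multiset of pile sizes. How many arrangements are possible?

199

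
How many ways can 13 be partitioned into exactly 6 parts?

14

They are:
8+1+1+1+1+1
7+2+1+1+1+1
6+3+1+1+1+1
6+2+2+1+1+1
5+4+1+1+1+1
5+3+2+1+1+1
5+2+2+2+1+1
4+4+2+1+1+1
4+3+3+1+1+1
4+3+2+2+1+1
4+2+2+2+2+1
3+3+3+2+1+1
3+3+2+2+2+1
3+2+2+2+2+2
Counting gives 14.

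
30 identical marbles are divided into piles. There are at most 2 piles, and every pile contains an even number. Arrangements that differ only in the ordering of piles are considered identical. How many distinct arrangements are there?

Enumerating:
30
28 + 2
26 + 4
24 + 6
22 + 8
20 + 10
18 + 12
16 + 14
Counting gives 8.

8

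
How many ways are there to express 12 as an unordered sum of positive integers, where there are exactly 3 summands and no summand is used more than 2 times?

11

Listing the qualifying partitions of 12:
1, 1, 10
1, 2, 9
1, 3, 8
2, 2, 8
1, 4, 7
2, 3, 7
1, 5, 6
2, 4, 6
3, 3, 6
2, 5, 5
3, 4, 5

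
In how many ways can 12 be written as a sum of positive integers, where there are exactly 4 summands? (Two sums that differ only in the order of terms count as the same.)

Listing the qualifying partitions of 12:
1,1,1,9
1,1,2,8
1,1,3,7
1,2,2,7
1,1,4,6
1,2,3,6
2,2,2,6
1,1,5,5
1,2,4,5
1,3,3,5
2,2,3,5
1,3,4,4
2,2,4,4
2,3,3,4
3,3,3,3
That's 15 in total.

15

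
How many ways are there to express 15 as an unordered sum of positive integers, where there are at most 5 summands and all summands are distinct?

27

There are too many to list fully; the first 12 (by largest part) are:
15
14, 1
13, 2
12, 3
12, 2, 1
11, 4
11, 3, 1
10, 5
10, 4, 1
10, 3, 2
9, 6
9, 5, 1
…and 15 more, for 27 total.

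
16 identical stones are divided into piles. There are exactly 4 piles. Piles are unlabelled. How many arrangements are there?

There are too many to list fully; the first 12 (by largest part) are:
1 + 1 + 1 + 13
1 + 1 + 2 + 12
1 + 1 + 3 + 11
1 + 2 + 2 + 11
1 + 1 + 4 + 10
1 + 2 + 3 + 10
2 + 2 + 2 + 10
1 + 1 + 5 + 9
1 + 2 + 4 + 9
1 + 3 + 3 + 9
2 + 2 + 3 + 9
1 + 1 + 6 + 8
…and 22 more, for 34 total.

34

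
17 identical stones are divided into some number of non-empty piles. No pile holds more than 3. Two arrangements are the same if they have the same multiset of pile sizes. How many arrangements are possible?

33

There are too many to list fully; the first 12 (by largest part) are:
3, 3, 3, 3, 3, 2
3, 3, 3, 3, 3, 1, 1
3, 3, 3, 3, 2, 2, 1
3, 3, 3, 3, 2, 1, 1, 1
3, 3, 3, 3, 1, 1, 1, 1, 1
3, 3, 3, 2, 2, 2, 2
3, 3, 3, 2, 2, 2, 1, 1
3, 3, 3, 2, 2, 1, 1, 1, 1
3, 3, 3, 2, 1, 1, 1, 1, 1, 1
3, 3, 3, 1, 1, 1, 1, 1, 1, 1, 1
3, 3, 2, 2, 2, 2, 2, 1
3, 3, 2, 2, 2, 2, 1, 1, 1
…and 21 more, for 33 total.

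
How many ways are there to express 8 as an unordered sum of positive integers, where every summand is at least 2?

7

Enumerating:
8
6,2
5,3
4,4
4,2,2
3,3,2
2,2,2,2
That's 7 in total.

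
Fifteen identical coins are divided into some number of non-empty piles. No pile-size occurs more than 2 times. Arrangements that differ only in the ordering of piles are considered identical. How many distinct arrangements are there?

There are too many to list fully; the first 12 (by largest part) are:
15
1, 14
2, 13
1, 1, 13
3, 12
1, 2, 12
4, 11
1, 3, 11
2, 2, 11
1, 1, 2, 11
5, 10
1, 4, 10
…and 58 more, for 70 total.

70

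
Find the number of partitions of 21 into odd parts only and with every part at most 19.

Systematic enumeration (by largest part, then next-largest, …) yields 75.

75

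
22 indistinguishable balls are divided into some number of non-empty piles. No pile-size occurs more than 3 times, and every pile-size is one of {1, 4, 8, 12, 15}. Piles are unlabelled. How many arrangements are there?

5

Listing the qualifying partitions of 22:
15+4+1+1+1
12+8+1+1
12+4+4+1+1
8+8+4+1+1
8+4+4+4+1+1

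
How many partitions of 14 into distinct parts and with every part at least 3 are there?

Enumerating:
14
11,3
10,4
9,5
8,6
7,4,3
6,5,3

7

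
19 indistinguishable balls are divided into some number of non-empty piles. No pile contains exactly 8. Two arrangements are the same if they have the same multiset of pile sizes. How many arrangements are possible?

434

Counting exhaustively, 434 partitions satisfy the conditions.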